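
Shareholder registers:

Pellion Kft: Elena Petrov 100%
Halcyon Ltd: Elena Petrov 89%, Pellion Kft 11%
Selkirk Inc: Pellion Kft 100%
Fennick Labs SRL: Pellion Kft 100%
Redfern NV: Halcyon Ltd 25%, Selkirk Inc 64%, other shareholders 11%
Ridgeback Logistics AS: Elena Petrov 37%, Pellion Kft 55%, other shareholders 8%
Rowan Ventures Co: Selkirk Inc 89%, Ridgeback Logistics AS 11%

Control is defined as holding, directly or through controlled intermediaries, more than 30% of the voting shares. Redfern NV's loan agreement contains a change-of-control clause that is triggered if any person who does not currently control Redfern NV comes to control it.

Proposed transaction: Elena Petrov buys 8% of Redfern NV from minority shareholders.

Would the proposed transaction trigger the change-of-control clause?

The purchase changes only Elena's holdings, so Elena is the only person who could newly come to control Redfern.
Elena holds 100% of Pellion, so Elena controls Pellion.
Elena and Pellion together hold 89% + 11% = 100% of Halcyon, so Elena controls Halcyon.
Pellion holds 100% of Selkirk, so Elena controls Selkirk.
Halcyon and Selkirk together hold 25% + 64% = 89% of Redfern, so Elena controls Redfern.
So Elena already controls Redfern before the transaction.
After the purchase, Elena holds 8% of Redfern directly.
Elena controlled Redfern already, so this is not a new person acquiring control; every other person's position is unchanged or reduced.
No new person acquires control, so the clause is not triggered.

No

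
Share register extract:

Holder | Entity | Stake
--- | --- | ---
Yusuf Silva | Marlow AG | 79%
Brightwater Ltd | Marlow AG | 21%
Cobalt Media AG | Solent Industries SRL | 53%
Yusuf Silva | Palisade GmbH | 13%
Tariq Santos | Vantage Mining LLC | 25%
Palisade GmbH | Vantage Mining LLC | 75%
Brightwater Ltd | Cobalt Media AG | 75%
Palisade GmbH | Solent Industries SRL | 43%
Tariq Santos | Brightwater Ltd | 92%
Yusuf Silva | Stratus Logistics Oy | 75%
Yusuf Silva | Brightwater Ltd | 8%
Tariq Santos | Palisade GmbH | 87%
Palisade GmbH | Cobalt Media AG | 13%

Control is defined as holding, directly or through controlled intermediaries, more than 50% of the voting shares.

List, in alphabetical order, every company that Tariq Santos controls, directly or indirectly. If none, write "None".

Tariq holds 92% of Brightwater, so Tariq controls Brightwater.
Tariq holds 87% of Palisade, so Tariq controls Palisade.
Palisade and Brightwater together hold 13% + 75% = 88% of Cobalt, so Tariq controls Cobalt.
Tariq and Palisade together hold 25% + 75% = 100% of Vantage, so Tariq controls Vantage.
Palisade and Cobalt together hold 43% + 53% = 96% of Solent, so Tariq controls Solent.
No other company's threshold is met.

Brightwater Ltd, Cobalt Media AG, Palisade GmbH, Solent Industries SRL, Vantage Mining LLC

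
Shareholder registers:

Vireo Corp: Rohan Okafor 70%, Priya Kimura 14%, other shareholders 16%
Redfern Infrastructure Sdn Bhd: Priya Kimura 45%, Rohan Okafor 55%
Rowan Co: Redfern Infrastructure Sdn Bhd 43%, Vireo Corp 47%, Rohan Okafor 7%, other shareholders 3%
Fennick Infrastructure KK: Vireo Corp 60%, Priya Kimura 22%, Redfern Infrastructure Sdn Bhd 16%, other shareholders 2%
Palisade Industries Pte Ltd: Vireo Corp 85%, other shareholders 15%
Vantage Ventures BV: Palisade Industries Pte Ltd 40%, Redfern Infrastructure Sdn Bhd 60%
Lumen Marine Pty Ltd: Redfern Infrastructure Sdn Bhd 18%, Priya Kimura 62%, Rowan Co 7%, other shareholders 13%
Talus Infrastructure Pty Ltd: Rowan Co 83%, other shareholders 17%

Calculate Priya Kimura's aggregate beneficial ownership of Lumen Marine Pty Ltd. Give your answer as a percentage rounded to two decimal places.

Priya reaches Lumen along 4 paths.
Via Redfern: 45% × 18% = 8.1%.
Direct stake: 62% = 62%.
Via Redfern → Rowan: 45% × 43% × 7% = 1.3545%.
Via Vireo → Rowan: 14% × 47% × 7% = 0.4606%.
Total: 8.1% + 62% + 1.3545% + 0.4606% = 71.9151%.
Rounded: 71.92%.

71.92%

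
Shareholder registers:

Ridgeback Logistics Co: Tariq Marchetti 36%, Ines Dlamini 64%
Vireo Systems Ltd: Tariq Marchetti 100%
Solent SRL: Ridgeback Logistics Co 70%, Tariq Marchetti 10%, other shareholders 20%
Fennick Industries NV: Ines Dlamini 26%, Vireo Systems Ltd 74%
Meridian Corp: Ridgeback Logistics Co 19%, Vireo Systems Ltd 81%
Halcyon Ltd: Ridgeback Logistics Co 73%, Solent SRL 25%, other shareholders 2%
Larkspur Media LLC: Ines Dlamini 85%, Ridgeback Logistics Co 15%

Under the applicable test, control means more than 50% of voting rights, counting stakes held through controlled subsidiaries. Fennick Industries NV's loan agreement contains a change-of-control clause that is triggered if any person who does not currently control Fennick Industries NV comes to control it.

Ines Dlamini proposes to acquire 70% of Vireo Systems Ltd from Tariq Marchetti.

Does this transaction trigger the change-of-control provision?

The purchase adds only to Ines's holdings (Tariq's stake shrinks), so Ines is the only person who could newly come to control Fennick.
Ines holds 64% of Ridgeback, so Ines controls Ridgeback.
Ridgeback holds 70% of Solent, so Ines controls Solent.
Ridgeback and Solent together hold 73% + 25% = 98% of Halcyon, so Ines controls Halcyon.
Ines and Ridgeback together hold 85% + 15% = 100% of Larkspur, so Ines controls Larkspur.
In Fennick, Ines's side holds only 26%, not > 50%.
So before the transaction, Ines does not control Fennick.
After the purchase, Ines holds 70% of Vireo directly, and Tariq's stake falls to 30%.
Ines holds 70% of Vireo, so Ines controls Vireo.
Ines and Vireo together hold 26% + 74% = 100% of Fennick, so Ines controls Fennick.
Ines did not control Fennick before and does after, so the clause is triggered.

Yes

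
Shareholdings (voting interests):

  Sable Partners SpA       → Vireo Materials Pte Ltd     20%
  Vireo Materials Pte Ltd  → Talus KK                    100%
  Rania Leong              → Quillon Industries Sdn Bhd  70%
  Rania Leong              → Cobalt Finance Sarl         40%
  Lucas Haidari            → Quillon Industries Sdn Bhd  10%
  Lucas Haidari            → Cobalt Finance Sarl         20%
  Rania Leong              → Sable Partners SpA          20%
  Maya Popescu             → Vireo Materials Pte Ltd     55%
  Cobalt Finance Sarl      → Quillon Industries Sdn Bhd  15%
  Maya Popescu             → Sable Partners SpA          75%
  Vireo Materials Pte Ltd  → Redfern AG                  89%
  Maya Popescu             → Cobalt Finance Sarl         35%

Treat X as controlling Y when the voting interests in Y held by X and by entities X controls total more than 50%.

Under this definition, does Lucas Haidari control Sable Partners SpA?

Lucas's largest direct stake is 20% in Cobalt, which does not meet the threshold, so Lucas controls no company.
Neither Lucas nor any entity Lucas controls holds any voting interest in Sable.
So Lucas does not control Sable.

No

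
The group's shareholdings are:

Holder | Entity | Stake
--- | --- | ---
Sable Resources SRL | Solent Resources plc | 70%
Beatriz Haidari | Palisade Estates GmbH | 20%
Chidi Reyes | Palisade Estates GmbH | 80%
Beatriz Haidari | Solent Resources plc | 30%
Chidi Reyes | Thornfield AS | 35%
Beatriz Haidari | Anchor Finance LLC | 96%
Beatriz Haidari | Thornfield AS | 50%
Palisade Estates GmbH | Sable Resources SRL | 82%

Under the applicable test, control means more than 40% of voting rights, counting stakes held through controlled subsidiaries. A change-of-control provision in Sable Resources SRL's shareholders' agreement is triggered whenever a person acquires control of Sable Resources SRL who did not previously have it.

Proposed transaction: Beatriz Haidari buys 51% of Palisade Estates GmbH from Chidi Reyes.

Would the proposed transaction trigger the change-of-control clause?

Yes

The purchase adds only to Beatriz's holdings (Chidi's stake shrinks), so Beatriz is the only person who could newly come to control Sable.
Beatriz holds 50% of Thornfield, so Beatriz controls Thornfield.
Beatriz holds 96% of Anchor, so Beatriz controls Anchor.
Neither Beatriz nor any entity Beatriz controls holds any voting interest in Sable.
So before the transaction, Beatriz does not control Sable.
After the purchase, Beatriz's direct stake in Palisade rises to 20% + 51% = 71%, and Chidi's stake falls to 29%.
Beatriz holds 71% of Palisade, so Beatriz controls Palisade.
Palisade holds 82% of Sable, so Beatriz controls Sable.
Beatriz did not control Sable before and does after, so the clause is triggered.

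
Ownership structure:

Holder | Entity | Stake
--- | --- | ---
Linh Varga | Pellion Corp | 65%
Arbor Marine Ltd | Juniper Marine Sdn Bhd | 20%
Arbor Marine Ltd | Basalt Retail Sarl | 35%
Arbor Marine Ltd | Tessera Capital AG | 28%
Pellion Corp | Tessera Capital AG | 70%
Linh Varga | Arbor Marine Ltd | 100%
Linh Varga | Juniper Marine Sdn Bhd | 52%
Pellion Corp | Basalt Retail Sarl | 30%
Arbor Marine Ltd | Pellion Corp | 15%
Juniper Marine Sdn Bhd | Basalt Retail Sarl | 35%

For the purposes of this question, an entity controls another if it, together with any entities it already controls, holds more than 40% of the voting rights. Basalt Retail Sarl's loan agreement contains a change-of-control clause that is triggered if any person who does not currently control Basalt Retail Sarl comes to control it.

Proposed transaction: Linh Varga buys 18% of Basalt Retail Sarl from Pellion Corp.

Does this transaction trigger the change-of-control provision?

The purchase adds only to Linh's holdings (Pellion's stake shrinks), so Linh is the only person who could newly come to control Basalt.
Linh holds 100% of Arbor, so Linh controls Arbor.
Arbor and Linh together hold 15% + 65% = 80% of Pellion, so Linh controls Pellion.
Arbor and Linh together hold 20% + 52% = 72% of Juniper, so Linh controls Juniper.
Juniper and Pellion and Arbor together hold 35% + 30% + 35% = 100% of Basalt, so Linh controls Basalt.
So Linh already controls Basalt before the transaction.
After the purchase, Linh holds 18% of Basalt directly, and Pellion's stake falls to 12%.
Linh controlled Basalt already, so this is not a new person acquiring control; every other person's position is unchanged or reduced.
No new person acquires control, so the clause is not triggered.

No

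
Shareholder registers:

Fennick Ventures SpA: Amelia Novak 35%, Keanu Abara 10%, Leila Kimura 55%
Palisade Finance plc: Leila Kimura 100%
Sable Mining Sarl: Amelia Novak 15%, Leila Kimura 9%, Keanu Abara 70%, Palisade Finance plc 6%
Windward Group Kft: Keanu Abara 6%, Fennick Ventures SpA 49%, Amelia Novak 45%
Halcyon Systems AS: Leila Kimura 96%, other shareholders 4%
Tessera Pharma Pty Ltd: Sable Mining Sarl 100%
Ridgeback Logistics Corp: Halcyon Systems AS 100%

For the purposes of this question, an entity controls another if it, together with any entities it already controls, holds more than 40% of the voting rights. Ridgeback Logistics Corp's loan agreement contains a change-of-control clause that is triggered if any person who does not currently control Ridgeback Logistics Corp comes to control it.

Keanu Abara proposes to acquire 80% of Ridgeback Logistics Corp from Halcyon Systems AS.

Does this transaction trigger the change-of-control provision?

Yes

The purchase adds only to Keanu's holdings (Halcyon's stake shrinks), so Keanu is the only person who could newly come to control Ridgeback.
Keanu holds 70% of Sable, so Keanu controls Sable.
Sable holds 100% of Tessera, so Keanu controls Tessera.
Neither Keanu nor any entity Keanu controls holds any voting interest in Ridgeback.
So before the transaction, Keanu does not control Ridgeback.
After the purchase, Keanu holds 80% of Ridgeback directly, and Halcyon's stake falls to 20%.
Keanu holds 80% of Ridgeback, so Keanu controls Ridgeback.
Keanu did not control Ridgeback before and does after, so the clause is triggered.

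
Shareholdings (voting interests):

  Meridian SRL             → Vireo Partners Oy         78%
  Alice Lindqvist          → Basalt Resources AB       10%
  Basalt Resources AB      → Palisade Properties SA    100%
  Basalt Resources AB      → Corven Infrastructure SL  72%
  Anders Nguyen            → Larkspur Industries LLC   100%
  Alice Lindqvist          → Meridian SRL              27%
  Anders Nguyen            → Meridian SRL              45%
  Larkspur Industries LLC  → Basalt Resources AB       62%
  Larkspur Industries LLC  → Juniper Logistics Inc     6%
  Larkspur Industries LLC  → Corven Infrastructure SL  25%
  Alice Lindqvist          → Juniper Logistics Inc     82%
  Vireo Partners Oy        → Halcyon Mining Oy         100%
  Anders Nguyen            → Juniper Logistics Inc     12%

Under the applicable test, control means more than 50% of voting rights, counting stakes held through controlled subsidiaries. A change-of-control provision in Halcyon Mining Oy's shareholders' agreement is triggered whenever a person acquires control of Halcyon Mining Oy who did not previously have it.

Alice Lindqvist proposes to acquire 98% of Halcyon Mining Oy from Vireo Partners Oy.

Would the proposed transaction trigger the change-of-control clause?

Yes

The purchase adds only to Alice's holdings (Vireo's stake shrinks), so Alice is the only person who could newly come to control Halcyon.
Alice holds 82% of Juniper, so Alice controls Juniper.
Neither Alice nor any entity Alice controls holds any voting interest in Halcyon.
So before the transaction, Alice does not control Halcyon.
After the purchase, Alice holds 98% of Halcyon directly, and Vireo's stake falls to 2%.
Alice holds 98% of Halcyon, so Alice controls Halcyon.
Alice did not control Halcyon before and does after, so the clause is triggered.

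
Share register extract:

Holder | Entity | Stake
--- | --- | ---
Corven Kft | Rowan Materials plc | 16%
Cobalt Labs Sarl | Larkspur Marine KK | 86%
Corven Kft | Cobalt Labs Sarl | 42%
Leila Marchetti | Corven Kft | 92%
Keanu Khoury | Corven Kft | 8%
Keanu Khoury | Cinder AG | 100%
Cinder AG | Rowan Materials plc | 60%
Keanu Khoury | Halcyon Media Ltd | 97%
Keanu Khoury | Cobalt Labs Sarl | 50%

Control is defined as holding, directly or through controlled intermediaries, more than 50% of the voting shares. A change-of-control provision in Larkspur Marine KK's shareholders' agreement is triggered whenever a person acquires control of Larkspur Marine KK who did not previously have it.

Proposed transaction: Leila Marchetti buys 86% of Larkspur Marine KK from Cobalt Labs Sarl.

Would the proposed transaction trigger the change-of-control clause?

The purchase adds only to Leila's holdings (Cobalt's stake shrinks), so Leila is the only person who could newly come to control Larkspur.
Leila holds 92% of Corven, so Leila controls Corven.
Neither Leila nor any entity Leila controls holds any voting interest in Larkspur.
So before the transaction, Leila does not control Larkspur.
After the purchase, Leila holds 86% of Larkspur directly, and Cobalt's stake falls to 0%.
Leila holds 86% of Larkspur, so Leila controls Larkspur.
Leila did not control Larkspur before and does after, so the clause is triggered.

Yes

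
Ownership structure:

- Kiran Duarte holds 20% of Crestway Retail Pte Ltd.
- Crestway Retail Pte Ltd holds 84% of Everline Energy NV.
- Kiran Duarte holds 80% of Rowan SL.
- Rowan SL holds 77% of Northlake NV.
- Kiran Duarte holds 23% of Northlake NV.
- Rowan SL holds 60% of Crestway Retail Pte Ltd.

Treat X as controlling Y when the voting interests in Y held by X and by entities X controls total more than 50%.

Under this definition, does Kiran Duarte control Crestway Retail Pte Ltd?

Yes

Kiran holds 80% of Rowan, so Kiran controls Rowan.
Kiran and Rowan together hold 20% + 60% = 80% of Crestway, so Kiran controls Crestway.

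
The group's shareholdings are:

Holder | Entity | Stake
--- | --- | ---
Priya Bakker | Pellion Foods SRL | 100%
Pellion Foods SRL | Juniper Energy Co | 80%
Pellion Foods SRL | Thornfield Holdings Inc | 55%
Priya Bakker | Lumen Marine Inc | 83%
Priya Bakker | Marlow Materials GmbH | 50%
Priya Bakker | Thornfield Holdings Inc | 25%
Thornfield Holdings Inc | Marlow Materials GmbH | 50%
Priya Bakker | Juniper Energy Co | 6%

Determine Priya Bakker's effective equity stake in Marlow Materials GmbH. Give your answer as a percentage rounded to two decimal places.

Priya reaches Marlow along 3 paths.
Direct stake: 50% = 50%.
Via Thornfield: 25% × 50% = 12.5%.
Via Pellion → Thornfield: 100% × 55% × 50% = 27.5%.
Total: 50% + 12.5% + 27.5% = 90%.
Rounded: 90.00%.

90.00%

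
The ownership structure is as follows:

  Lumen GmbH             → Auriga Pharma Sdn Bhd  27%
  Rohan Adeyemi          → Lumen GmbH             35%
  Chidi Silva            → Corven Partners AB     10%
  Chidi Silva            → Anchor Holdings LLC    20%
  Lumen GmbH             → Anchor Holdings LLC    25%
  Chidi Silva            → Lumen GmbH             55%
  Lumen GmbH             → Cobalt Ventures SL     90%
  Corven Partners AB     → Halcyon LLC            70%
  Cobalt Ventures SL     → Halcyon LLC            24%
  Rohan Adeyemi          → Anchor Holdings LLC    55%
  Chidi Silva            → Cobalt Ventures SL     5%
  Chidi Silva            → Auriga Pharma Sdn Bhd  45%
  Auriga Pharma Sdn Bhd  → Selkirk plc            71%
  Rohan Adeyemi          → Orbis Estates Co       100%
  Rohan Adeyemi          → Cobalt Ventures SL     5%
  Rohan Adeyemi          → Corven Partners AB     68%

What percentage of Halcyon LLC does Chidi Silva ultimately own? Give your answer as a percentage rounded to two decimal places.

20.08%

Chidi reaches Halcyon along 3 paths.
Via Corven: 10% × 70% = 7%.
Via Cobalt: 5% × 24% = 1.2%.
Via Lumen → Cobalt: 55% × 90% × 24% = 11.88%.
Total: 7% + 1.2% + 11.88% = 20.08%.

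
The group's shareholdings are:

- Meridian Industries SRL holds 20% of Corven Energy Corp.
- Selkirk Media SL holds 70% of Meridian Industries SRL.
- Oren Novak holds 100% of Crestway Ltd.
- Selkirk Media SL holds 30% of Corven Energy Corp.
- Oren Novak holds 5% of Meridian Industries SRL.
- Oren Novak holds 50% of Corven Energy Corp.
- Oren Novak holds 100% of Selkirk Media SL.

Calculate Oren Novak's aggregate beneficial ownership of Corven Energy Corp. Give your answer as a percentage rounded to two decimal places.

Oren reaches Corven along 4 paths.
Via Selkirk: 100% × 30% = 30%.
Direct stake: 50% = 50%.
Via Meridian: 5% × 20% = 1%.
Via Selkirk → Meridian: 100% × 70% × 20% = 14%.
Total: 30% + 50% + 1% + 14% = 95%.
Rounded: 95.00%.

95.00%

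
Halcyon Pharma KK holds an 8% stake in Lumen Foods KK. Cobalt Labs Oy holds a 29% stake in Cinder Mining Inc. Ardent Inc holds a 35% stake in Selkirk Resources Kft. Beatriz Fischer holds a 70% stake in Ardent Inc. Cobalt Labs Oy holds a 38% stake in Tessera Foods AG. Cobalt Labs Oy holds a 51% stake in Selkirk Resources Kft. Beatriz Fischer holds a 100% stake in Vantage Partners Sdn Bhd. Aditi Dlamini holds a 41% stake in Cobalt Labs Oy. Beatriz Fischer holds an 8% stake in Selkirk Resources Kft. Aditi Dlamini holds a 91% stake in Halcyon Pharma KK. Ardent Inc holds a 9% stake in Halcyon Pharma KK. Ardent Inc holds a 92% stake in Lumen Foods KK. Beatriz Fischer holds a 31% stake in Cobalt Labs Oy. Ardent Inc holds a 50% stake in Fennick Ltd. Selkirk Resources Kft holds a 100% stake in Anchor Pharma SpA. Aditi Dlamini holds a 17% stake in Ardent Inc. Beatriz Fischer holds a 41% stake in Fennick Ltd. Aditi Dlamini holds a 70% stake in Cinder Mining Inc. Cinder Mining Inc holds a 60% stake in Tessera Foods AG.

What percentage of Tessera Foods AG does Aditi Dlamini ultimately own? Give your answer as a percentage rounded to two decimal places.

Aditi reaches Tessera along 3 paths.
Via Cinder: 70% × 60% = 42%.
Via Cobalt → Cinder: 41% × 29% × 60% = 7.134%.
Via Cobalt: 41% × 38% = 15.58%.
Total: 42% + 7.134% + 15.58% = 64.714%.
Rounded: 64.71%.

64.71%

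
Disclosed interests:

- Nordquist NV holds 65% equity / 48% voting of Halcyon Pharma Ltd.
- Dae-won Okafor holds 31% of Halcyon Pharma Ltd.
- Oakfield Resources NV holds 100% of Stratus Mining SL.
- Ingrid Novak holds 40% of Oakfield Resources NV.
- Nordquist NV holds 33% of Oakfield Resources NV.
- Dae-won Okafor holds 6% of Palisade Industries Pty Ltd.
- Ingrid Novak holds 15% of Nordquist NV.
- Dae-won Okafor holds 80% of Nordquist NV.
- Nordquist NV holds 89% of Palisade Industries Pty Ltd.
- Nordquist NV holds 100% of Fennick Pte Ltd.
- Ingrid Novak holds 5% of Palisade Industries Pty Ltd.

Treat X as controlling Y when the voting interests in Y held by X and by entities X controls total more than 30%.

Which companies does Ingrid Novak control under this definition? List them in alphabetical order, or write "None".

Ingrid holds 40% of Oakfield, so Ingrid controls Oakfield.
Oakfield holds 100% of Stratus, so Ingrid controls Stratus.
No other company's threshold is met.

Oakfield Resources NV, Stratus Mining SL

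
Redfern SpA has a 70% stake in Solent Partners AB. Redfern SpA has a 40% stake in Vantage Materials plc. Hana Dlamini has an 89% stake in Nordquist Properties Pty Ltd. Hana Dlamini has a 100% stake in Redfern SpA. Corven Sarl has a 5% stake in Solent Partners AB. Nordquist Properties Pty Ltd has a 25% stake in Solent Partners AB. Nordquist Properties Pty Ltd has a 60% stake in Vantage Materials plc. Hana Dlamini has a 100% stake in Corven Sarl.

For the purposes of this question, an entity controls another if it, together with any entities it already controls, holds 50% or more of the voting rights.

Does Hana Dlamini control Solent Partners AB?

Hana holds 100% of Redfern, so Hana controls Redfern.
Hana holds 89% of Nordquist, so Hana controls Nordquist.
Hana holds 100% of Corven, so Hana controls Corven.
Nordquist and Corven and Redfern together hold 25% + 5% + 70% = 100% of Solent, so Hana controls Solent.

Yes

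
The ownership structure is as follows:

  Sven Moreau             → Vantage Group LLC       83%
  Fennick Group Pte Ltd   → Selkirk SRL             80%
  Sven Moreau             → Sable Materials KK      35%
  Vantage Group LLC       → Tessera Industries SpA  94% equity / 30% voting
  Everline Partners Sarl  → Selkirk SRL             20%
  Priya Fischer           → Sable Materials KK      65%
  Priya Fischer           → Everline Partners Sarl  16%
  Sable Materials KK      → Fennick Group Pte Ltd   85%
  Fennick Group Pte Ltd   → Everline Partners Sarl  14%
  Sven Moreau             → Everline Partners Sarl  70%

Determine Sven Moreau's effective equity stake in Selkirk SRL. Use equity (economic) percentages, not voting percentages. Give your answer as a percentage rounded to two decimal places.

38.63%

Sven reaches Selkirk along 3 paths.
Via Everline: 70% × 20% = 14%.
Via Sable → Fennick → Everline: 35% × 85% × 14% × 20% = 0.833%.
Via Sable → Fennick: 35% × 85% × 80% = 23.8%.
Total: 14% + 0.833% + 23.8% = 38.633%.
Rounded: 38.63%.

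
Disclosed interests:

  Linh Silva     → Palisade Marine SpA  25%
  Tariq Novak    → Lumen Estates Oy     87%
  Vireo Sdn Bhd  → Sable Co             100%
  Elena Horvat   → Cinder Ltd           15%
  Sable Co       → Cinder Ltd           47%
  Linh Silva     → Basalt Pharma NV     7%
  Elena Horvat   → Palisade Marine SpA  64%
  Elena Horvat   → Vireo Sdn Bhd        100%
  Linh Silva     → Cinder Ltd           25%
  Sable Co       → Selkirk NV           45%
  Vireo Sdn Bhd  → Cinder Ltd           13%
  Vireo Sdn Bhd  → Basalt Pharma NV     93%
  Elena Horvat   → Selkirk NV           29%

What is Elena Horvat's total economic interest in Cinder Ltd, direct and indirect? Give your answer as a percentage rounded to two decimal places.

Elena reaches Cinder along 3 paths.
Via Vireo → Sable: 100% × 100% × 47% = 47%.
Direct stake: 15% = 15%.
Via Vireo: 100% × 13% = 13%.
Total: 47% + 15% + 13% = 75%.
Rounded: 75.00%.

75.00%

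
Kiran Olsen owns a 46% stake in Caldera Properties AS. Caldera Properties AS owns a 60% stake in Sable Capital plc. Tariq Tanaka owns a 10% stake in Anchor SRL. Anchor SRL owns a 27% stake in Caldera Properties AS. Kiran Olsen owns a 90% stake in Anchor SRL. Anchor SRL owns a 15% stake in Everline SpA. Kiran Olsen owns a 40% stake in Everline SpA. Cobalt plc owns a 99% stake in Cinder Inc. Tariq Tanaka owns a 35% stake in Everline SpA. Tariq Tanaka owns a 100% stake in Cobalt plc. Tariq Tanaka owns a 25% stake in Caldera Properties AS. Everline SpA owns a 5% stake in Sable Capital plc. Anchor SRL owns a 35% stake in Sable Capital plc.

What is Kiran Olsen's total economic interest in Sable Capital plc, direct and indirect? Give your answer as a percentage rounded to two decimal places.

Kiran reaches Sable along 5 paths.
Via Anchor: 90% × 35% = 31.5%.
Via Everline: 40% × 5% = 2%.
Via Anchor → Everline: 90% × 15% × 5% = 0.675%.
Via Anchor → Caldera: 90% × 27% × 60% = 14.58%.
Via Caldera: 46% × 60% = 27.6%.
Total: 31.5% + 2% + 0.675% + 14.58% + 27.6% = 76.355%.
Rounded: 76.36%.

76.36%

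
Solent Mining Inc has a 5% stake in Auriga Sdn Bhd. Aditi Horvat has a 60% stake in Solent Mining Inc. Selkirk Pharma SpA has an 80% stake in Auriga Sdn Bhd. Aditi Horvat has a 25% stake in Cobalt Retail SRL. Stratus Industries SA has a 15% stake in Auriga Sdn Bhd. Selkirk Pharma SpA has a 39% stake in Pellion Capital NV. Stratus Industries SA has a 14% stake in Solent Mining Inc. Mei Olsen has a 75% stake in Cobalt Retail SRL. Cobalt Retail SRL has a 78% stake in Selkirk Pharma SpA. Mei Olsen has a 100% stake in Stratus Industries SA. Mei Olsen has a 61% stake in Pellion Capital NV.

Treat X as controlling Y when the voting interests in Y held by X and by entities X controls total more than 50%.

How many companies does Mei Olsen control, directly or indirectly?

5

Mei holds 75% of Cobalt, so Mei controls Cobalt.
Mei holds 100% of Stratus, so Mei controls Stratus.
Cobalt holds 78% of Selkirk, so Mei controls Selkirk.
Mei and Selkirk together hold 61% + 39% = 100% of Pellion, so Mei controls Pellion.
Selkirk and Stratus together hold 80% + 15% = 95% of Auriga, so Mei controls Auriga.
No other company's threshold is met.
Mei controls 5 companies.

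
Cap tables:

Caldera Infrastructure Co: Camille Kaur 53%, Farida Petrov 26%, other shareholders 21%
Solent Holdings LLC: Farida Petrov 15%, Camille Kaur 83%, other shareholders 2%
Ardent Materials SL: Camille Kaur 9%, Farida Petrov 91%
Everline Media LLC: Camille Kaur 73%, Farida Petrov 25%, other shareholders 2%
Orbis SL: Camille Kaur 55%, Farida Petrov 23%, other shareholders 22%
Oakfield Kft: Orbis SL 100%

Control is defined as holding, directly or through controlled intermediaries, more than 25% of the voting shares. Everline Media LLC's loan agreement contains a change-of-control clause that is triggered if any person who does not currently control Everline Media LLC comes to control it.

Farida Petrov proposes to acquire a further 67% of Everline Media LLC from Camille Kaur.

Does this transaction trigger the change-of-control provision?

Yes

The purchase adds only to Farida's holdings (Camille's stake shrinks), so Farida is the only person who could newly come to control Everline.
Farida holds 26% of Caldera, so Farida controls Caldera.
Farida holds 91% of Ardent, so Farida controls Ardent.
In Everline, Farida's side holds only 25%, not > 25%.
So before the transaction, Farida does not control Everline.
After the purchase, Farida's direct stake in Everline rises to 25% + 67% = 92%, and Camille's stake falls to 6%.
Farida holds 92% of Everline, so Farida controls Everline.
Farida did not control Everline before and does after, so the clause is triggered.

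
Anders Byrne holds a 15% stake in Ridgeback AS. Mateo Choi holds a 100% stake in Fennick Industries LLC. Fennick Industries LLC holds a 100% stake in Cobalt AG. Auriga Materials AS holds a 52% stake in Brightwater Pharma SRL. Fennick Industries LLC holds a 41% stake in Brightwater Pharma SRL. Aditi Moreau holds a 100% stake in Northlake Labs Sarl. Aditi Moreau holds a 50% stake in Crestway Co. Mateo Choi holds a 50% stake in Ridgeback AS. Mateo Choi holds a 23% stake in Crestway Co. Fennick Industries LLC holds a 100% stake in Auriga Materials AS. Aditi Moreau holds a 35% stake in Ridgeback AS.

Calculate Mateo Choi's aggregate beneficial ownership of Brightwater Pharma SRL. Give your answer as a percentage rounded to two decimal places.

93.00%

Mateo reaches Brightwater along 2 paths.
Via Fennick → Auriga: 100% × 100% × 52% = 52%.
Via Fennick: 100% × 41% = 41%.
Total: 52% + 41% = 93%.
Rounded: 93.00%.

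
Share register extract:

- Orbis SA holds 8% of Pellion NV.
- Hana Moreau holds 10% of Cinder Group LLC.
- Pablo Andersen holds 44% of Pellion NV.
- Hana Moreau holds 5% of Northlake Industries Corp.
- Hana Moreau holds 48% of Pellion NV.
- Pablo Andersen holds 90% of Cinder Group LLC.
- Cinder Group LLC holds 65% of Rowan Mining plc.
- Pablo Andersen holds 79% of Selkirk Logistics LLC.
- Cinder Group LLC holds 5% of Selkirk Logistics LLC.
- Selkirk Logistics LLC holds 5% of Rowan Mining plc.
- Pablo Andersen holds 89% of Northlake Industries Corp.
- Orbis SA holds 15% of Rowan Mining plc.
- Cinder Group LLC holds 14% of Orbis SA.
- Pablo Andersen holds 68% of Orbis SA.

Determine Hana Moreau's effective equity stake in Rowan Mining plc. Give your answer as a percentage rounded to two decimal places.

Hana reaches Rowan along 3 paths.
Via Cinder → Selkirk: 10% × 5% × 5% = 0.025%.
Via Cinder: 10% × 65% = 6.5%.
Via Cinder → Orbis: 10% × 14% × 15% = 0.21%.
Total: 0.025% + 6.5% + 0.21% = 6.735%.
Rounded: 6.74%.

6.74%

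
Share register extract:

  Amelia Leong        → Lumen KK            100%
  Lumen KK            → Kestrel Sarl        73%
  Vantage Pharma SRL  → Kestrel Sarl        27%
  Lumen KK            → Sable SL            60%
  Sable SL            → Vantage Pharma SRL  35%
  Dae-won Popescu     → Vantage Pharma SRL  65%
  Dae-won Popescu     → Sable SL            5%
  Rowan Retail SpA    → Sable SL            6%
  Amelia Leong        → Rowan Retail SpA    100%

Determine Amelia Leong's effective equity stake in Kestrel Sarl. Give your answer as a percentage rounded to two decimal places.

Amelia reaches Kestrel along 3 paths.
Via Lumen → Sable → Vantage: 100% × 60% × 35% × 27% = 5.67%.
Via Rowan → Sable → Vantage: 100% × 6% × 35% × 27% = 0.567%.
Via Lumen: 100% × 73% = 73%.
Total: 5.67% + 0.567% + 73% = 79.237%.
Rounded: 79.24%.

79.24%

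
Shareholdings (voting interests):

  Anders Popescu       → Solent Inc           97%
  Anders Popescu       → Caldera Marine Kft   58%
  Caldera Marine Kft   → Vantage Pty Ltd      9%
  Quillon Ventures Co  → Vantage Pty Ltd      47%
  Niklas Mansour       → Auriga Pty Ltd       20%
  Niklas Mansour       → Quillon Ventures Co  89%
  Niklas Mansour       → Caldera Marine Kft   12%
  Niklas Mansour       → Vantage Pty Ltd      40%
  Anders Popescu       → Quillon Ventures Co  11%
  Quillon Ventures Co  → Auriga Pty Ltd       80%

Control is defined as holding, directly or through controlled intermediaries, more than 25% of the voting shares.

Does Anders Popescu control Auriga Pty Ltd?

Anders holds 58% of Caldera, so Anders controls Caldera.
Anders holds 97% of Solent, so Anders controls Solent.
Neither Anders nor any entity Anders controls holds any voting interest in Auriga.
So Anders does not control Auriga.

No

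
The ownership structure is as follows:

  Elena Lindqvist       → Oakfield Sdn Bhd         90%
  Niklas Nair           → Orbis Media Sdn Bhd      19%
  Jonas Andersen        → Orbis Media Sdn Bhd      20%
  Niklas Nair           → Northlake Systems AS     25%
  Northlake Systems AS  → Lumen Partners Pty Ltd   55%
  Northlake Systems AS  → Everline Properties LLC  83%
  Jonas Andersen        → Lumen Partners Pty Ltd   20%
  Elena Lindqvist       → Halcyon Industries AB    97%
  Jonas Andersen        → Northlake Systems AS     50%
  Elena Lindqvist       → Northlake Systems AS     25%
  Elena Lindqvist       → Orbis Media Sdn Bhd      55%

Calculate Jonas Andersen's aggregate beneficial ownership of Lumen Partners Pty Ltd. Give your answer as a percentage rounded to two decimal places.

Jonas reaches Lumen along 2 paths.
Direct stake: 20% = 20%.
Via Northlake: 50% × 55% = 27.5%.
Total: 20% + 27.5% = 47.5%.
Rounded: 47.50%.

47.50%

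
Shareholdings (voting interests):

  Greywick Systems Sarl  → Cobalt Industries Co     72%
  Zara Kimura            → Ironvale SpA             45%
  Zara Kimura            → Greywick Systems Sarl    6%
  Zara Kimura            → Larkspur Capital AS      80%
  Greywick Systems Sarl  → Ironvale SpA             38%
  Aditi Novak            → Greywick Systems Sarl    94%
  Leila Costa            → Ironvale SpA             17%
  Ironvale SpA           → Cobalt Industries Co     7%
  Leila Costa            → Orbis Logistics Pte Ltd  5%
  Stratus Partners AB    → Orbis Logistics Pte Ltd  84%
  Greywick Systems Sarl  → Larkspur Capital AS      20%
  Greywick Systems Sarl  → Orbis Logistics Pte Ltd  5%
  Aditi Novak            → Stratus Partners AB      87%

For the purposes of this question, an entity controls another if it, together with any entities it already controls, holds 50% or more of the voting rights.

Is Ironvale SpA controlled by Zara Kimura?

Zara holds 80% of Larkspur, so Zara controls Larkspur.
In Ironvale, Zara's side holds only 45%, not ≥ 50%.
So Zara does not control Ironvale.

No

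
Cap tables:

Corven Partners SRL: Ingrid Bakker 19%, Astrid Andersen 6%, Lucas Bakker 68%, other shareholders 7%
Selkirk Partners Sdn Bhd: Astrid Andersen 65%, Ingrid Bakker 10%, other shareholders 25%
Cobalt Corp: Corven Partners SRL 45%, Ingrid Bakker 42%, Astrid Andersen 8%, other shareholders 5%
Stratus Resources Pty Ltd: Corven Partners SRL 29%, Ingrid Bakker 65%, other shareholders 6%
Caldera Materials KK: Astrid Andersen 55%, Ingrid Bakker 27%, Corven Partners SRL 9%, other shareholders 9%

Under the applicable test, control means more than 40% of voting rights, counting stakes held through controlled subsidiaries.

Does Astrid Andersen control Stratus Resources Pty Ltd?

No

Astrid holds 65% of Selkirk, so Astrid controls Selkirk.
Astrid holds 55% of Caldera, so Astrid controls Caldera.
Neither Astrid nor any entity Astrid controls holds any voting interest in Stratus.
So Astrid does not control Stratus.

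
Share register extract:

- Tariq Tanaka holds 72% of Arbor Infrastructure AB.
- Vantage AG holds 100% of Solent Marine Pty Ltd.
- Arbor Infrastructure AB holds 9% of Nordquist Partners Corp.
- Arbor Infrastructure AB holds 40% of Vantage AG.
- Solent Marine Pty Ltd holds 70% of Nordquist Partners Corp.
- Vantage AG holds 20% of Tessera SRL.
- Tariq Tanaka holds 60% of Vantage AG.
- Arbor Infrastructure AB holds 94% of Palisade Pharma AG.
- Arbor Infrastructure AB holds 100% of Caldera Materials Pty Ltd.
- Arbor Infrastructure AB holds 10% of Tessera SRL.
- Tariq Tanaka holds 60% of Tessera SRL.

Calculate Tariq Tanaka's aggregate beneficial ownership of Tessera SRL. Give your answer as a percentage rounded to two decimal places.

84.96%

Tariq reaches Tessera along 4 paths.
Via Arbor: 72% × 10% = 7.2%.
Direct stake: 60% = 60%.
Via Vantage: 60% × 20% = 12%.
Via Arbor → Vantage: 72% × 40% × 20% = 5.76%.
Total: 7.2% + 60% + 12% + 5.76% = 84.96%.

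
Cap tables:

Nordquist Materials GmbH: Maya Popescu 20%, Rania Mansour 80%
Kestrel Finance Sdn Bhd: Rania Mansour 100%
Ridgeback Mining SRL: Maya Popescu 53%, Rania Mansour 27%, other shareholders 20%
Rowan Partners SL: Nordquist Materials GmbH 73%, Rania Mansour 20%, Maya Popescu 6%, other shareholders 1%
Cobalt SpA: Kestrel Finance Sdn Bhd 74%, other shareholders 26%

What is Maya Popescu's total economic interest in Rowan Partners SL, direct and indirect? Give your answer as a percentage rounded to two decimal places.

Maya reaches Rowan along 2 paths.
Via Nordquist: 20% × 73% = 14.6%.
Direct stake: 6% = 6%.
Total: 14.6% + 6% = 20.6%.
Rounded: 20.60%.

20.60%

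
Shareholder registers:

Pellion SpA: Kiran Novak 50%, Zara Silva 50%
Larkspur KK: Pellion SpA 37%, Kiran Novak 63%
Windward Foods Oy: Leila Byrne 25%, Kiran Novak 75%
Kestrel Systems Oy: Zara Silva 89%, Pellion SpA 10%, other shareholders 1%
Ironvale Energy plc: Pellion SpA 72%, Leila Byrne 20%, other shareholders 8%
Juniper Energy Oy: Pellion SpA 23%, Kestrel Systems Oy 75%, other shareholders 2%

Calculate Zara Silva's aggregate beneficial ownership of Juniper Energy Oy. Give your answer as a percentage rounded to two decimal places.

82.00%

Zara reaches Juniper along 3 paths.
Via Pellion: 50% × 23% = 11.5%.
Via Kestrel: 89% × 75% = 66.75%.
Via Pellion → Kestrel: 50% × 10% × 75% = 3.75%.
Total: 11.5% + 66.75% + 3.75% = 82%.
Rounded: 82.00%.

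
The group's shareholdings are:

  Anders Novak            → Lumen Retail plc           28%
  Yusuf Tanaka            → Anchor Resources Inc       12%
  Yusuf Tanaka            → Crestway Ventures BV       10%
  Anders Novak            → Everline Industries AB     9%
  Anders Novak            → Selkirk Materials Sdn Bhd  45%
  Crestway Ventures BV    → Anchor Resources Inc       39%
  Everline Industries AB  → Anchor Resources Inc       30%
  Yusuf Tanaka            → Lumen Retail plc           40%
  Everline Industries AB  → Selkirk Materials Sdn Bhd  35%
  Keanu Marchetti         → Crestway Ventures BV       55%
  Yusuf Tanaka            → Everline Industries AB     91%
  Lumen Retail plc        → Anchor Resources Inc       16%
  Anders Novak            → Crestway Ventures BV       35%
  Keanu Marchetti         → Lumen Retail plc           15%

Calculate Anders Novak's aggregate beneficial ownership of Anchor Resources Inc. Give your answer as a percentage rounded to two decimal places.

20.83%

Anders reaches Anchor along 3 paths.
Via Crestway: 35% × 39% = 13.65%.
Via Lumen: 28% × 16% = 4.48%.
Via Everline: 9% × 30% = 2.7%.
Total: 13.65% + 4.48% + 2.7% = 20.83%.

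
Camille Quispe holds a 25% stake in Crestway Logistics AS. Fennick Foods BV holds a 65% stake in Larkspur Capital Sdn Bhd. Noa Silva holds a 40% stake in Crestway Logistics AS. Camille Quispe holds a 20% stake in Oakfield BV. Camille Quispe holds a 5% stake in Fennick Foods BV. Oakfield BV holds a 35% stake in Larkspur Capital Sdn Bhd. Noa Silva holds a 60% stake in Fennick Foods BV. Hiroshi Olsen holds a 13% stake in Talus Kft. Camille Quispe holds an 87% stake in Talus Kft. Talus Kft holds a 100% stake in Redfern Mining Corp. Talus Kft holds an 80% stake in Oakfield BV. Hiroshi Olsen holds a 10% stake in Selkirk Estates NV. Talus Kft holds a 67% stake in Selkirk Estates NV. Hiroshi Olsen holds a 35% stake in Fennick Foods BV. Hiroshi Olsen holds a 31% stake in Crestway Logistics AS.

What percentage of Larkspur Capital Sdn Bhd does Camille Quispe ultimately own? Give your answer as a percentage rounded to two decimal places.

34.61%

Camille reaches Larkspur along 3 paths.
Via Oakfield: 20% × 35% = 7%.
Via Talus → Oakfield: 87% × 80% × 35% = 24.36%.
Via Fennick: 5% × 65% = 3.25%.
Total: 7% + 24.36% + 3.25% = 34.61%.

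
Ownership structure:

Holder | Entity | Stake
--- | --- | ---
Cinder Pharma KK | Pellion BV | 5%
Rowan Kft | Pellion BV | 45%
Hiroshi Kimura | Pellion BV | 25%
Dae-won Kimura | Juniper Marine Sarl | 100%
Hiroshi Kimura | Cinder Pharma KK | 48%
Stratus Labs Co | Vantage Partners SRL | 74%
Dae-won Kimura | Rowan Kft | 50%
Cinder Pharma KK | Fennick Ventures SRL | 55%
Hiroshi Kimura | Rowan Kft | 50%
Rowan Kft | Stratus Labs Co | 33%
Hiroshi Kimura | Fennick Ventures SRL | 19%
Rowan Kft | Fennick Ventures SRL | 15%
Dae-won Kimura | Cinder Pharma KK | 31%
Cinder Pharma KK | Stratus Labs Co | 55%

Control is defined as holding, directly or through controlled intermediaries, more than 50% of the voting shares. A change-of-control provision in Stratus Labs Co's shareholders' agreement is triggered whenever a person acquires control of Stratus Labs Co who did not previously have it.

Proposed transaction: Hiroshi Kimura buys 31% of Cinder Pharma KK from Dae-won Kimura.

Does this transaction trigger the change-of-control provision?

Yes

The purchase adds only to Hiroshi's holdings (Dae-won's stake shrinks), so Hiroshi is the only person who could newly come to control Stratus.
Hiroshi's largest direct stake is 50% in Rowan, which does not meet the threshold, so Hiroshi controls no company.
Neither Hiroshi nor any entity Hiroshi controls holds any voting interest in Stratus.
So before the transaction, Hiroshi does not control Stratus.
After the purchase, Hiroshi's direct stake in Cinder rises to 48% + 31% = 79%, and Dae-won's stake falls to 0%.
Hiroshi holds 79% of Cinder, so Hiroshi controls Cinder.
Cinder holds 55% of Stratus, so Hiroshi controls Stratus.
Hiroshi did not control Stratus before and does after, so the clause is triggered.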